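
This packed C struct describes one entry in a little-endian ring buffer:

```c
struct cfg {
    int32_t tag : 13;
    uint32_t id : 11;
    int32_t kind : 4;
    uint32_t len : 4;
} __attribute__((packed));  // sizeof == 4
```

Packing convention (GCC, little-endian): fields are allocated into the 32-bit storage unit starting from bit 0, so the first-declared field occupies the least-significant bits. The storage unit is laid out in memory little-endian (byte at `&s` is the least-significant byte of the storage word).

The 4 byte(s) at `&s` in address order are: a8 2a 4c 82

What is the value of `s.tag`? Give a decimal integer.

[0]=0xa8 [1]=0x2a [2]=0x4c [3]=0x82 (little-endian) → word 0x824c2aa8
tag [0+:13] = (word>>0) & 0x1fff = 2728  ←
id [13+:11] = (word>>13) & 0x7ff = 609
kind [24+:4] = (word>>24) & 0xf = 2
len [28+:4] = (word>>28) & 0xf = 8
tag signed 13b, MSB=0: value = 2728

2728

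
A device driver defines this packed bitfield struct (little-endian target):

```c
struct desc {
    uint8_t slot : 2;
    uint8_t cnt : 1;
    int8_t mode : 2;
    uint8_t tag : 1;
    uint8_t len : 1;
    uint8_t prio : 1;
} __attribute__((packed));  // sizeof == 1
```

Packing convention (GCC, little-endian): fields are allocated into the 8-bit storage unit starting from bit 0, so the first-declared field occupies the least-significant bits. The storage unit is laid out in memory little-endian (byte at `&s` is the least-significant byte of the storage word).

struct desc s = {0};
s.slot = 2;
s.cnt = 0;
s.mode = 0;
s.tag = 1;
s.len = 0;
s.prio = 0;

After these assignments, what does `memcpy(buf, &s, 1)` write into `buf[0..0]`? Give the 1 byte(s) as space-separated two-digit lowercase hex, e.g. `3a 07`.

slot:2 = 2 → 0x2 << 0 → word 0x02
cnt:1 = 0 → 0x0 << 2 → word 0x02
mode:2 = 0 → 0x0 << 3 → word 0x02
tag:1 = 1 → 0x1 << 5 → word 0x22
len:1 = 0 → 0x0 << 6 → word 0x22
prio:1 = 0 → 0x0 << 7 → word 0x22
word = 0x22 → little-endian bytes:
  [0]=0x22

22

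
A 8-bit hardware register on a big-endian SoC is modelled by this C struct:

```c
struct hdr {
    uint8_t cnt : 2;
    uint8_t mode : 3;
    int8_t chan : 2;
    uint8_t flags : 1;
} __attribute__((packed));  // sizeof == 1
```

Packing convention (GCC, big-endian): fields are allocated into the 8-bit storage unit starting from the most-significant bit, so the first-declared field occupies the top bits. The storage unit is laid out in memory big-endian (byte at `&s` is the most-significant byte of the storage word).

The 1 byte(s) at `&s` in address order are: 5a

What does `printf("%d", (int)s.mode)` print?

[0]=0x5a (big-endian) → word 0x5a
cnt:2 @ bit 6 → (0x5a>>6)&0x3 = 0x1
mode:3 @ bit 3 → (0x5a>>3)&0x7 = 0x3  ←
chan:2 @ bit 1 → (0x5a>>1)&0x3 = 0x1
flags:1 @ bit 0 → (0x5a>>0)&0x1 = 0x0

3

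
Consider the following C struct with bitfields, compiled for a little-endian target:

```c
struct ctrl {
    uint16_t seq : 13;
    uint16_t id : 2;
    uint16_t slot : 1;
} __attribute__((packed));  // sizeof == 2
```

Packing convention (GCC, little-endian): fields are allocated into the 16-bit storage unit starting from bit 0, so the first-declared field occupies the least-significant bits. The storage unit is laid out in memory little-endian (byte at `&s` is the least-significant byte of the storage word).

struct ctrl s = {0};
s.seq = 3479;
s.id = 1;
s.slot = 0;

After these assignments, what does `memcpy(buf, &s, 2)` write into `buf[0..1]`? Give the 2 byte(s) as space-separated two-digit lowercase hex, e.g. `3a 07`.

97 2d

seq:13 = 3479 → 0xd97 << 0 → word 0x0d97
id:2 = 1 → 0x1 << 13 → word 0x2d97
slot:1 = 0 → 0x0 << 15 → word 0x2d97
word = 0x2d97 → little-endian bytes:
  [0]=0x97  [1]=0x2d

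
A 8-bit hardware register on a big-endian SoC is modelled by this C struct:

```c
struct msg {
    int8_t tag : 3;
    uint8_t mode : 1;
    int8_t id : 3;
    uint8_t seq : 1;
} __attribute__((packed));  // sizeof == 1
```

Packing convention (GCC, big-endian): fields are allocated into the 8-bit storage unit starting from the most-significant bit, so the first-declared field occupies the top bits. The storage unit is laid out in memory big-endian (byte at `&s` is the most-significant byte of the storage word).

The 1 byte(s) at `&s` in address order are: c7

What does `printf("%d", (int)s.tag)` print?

-2

[0]=0xc7 (big-endian) → word 0xc7
tag [5+:3] = (word>>5) & 0x7 = 6  ←
mode [4+:1] = (word>>4) & 0x1 = 0
id [1+:3] = (word>>1) & 0x7 = 3
seq [0+:1] = (word>>0) & 0x1 = 1
tag signed 3b, MSB=1: 6 - 8 = -2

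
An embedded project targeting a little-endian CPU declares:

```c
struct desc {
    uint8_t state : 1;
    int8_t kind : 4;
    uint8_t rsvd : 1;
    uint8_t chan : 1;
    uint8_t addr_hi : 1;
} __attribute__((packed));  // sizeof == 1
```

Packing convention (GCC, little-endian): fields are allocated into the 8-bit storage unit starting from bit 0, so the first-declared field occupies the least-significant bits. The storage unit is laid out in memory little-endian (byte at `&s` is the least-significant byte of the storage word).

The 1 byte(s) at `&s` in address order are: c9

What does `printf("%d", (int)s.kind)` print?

[0]=0xc9 (little-endian) → word 0xc9
state [0+:1] = (word>>0) & 0x1 = 1
kind [1+:4] = (word>>1) & 0xf = 4  ←
rsvd [5+:1] = (word>>5) & 0x1 = 0
chan [6+:1] = (word>>6) & 0x1 = 1
addr_hi [7+:1] = (word>>7) & 0x1 = 1
kind signed 4b, MSB=0: value = 4

4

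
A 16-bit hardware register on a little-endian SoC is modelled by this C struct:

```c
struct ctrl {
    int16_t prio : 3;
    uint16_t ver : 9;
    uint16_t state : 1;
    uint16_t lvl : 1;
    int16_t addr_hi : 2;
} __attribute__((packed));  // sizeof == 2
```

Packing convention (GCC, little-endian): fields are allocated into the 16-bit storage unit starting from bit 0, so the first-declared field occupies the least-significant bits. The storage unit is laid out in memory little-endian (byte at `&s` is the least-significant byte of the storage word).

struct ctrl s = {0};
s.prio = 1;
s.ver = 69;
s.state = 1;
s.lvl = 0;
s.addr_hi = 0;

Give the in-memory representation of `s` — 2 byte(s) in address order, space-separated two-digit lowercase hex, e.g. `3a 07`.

prio (3b) val=1 bits=0x1 at bit 0: 0x0001
ver (9b) val=69 bits=0x45 at bit 3: 0x0229
state (1b) val=1 bits=0x1 at bit 12: 0x1229
lvl (1b) val=0 bits=0x0 at bit 13: 0x1229
addr_hi (2b) val=0 bits=0x0 at bit 14: 0x1229
word = 0x1229 → little-endian bytes:
  [0]=0x29  [1]=0x12

29 12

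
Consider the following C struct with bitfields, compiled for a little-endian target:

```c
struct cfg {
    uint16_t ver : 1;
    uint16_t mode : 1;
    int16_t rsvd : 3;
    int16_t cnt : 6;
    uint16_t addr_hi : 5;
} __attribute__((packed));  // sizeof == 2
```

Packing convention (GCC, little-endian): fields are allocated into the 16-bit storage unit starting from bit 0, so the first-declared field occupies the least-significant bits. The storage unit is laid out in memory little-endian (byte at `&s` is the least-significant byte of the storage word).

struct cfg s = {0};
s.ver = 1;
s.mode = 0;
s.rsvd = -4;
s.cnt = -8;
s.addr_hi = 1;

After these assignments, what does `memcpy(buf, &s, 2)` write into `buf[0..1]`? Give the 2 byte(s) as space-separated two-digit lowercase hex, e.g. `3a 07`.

11 0f

ver (1b) val=1 bits=0x1 at bit 0: 0x0001
mode (1b) val=0 bits=0x0 at bit 1: 0x0001
rsvd (3b) val=-4 bits=0x4 at bit 2: 0x0011
cnt (6b) val=-8 bits=0x38 at bit 5: 0x0711
addr_hi (5b) val=1 bits=0x1 at bit 11: 0x0f11
word = 0x0f11 → little-endian bytes:
  [0]=0x11  [1]=0x0f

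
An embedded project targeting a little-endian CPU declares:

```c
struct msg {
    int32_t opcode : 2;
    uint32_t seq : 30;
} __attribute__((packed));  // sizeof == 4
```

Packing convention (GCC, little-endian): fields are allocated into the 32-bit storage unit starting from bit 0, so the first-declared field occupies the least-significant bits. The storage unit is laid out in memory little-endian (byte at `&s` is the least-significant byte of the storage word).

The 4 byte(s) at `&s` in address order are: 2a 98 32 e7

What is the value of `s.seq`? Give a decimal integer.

[0]=0x2a [1]=0x98 [2]=0x32 [3]=0xe7 (little-endian) → word 0xe732982a
opcode:2 @ bit 0 → (0xe732982a>>0)&0x3 = 0x2
seq:30 @ bit 2 → (0xe732982a>>2)&0x3fffffff = 0x39cca60a  ←

969713162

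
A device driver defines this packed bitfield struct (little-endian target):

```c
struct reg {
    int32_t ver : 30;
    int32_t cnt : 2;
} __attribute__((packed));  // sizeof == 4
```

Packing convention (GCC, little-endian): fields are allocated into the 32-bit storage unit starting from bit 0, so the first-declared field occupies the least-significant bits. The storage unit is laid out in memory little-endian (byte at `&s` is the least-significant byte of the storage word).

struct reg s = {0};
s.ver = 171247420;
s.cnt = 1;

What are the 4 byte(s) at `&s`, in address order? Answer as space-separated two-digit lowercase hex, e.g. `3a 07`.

3c 07 35 4a

[0+:30] ver=171247420 & 0x3fffffff = 0xa35073c; word=0x0a35073c
[30+:2] cnt=1 & 0x3 = 0x1; word=0x4a35073c
word = 0x4a35073c → little-endian bytes:
  [0]=0x3c  [1]=0x07  [2]=0x35  [3]=0x4a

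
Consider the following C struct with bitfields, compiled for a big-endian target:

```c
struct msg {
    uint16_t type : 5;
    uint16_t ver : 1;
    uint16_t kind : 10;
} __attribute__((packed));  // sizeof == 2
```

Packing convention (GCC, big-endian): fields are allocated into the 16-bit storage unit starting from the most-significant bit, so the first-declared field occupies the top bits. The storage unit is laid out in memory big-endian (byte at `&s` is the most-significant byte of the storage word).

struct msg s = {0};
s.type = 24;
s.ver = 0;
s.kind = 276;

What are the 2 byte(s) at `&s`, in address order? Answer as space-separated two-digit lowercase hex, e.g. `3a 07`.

c1 14

type:5 = 24 → 0x18 << 11 → word 0xc000
ver:1 = 0 → 0x0 << 10 → word 0xc000
kind:10 = 276 → 0x114 << 0 → word 0xc114
word = 0xc114 → big-endian bytes:
  [0]=0xc1  [1]=0x14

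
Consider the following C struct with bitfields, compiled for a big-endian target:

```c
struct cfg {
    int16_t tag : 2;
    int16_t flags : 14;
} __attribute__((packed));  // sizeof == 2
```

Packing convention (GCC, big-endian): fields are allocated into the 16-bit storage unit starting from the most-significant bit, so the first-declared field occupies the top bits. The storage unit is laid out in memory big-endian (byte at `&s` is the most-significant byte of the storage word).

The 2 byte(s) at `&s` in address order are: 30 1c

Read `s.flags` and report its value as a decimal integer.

[0]=0x30 [1]=0x1c (big-endian) → word 0x301c
tag:2 @ bit 14 → (0x301c>>14)&0x3 = 0x0
flags:14 @ bit 0 → (0x301c>>0)&0x3fff = 0x301c  ←
flags signed 14b, MSB=1: 12316 - 16384 = -4068

-4068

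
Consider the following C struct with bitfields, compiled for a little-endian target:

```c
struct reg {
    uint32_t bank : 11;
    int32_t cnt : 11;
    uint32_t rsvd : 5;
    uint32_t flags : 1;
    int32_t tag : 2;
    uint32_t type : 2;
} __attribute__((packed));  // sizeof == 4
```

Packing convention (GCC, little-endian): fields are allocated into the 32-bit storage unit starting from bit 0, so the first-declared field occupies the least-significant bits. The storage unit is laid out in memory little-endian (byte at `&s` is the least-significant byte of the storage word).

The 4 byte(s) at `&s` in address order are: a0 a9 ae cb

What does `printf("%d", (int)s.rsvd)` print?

[0]=0xa0 [1]=0xa9 [2]=0xae [3]=0xcb (little-endian) → word 0xcbaea9a0
bank:11 @ bit 0 → (0xcbaea9a0>>0)&0x7ff = 0x1a0
cnt:11 @ bit 11 → (0xcbaea9a0>>11)&0x7ff = 0x5d5
rsvd:5 @ bit 22 → (0xcbaea9a0>>22)&0x1f = 0xe  ←
flags:1 @ bit 27 → (0xcbaea9a0>>27)&0x1 = 0x1
tag:2 @ bit 28 → (0xcbaea9a0>>28)&0x3 = 0x0
type:2 @ bit 30 → (0xcbaea9a0>>30)&0x3 = 0x3

14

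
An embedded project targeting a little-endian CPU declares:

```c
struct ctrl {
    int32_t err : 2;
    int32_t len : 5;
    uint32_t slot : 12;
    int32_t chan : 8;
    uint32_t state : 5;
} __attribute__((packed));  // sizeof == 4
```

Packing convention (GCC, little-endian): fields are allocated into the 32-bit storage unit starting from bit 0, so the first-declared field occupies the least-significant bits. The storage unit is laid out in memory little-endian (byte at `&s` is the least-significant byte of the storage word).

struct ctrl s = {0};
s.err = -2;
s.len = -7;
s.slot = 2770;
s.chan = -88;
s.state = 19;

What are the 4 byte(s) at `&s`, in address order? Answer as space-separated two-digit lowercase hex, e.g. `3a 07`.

66 69 45 9d

err:2 = -2 → 0x2 << 0 → word 0x00000002
len:5 = -7 → 0x19 << 2 → word 0x00000066
slot:12 = 2770 → 0xad2 << 7 → word 0x00056966
chan:8 = -88 → 0xa8 << 19 → word 0x05456966
state:5 = 19 → 0x13 << 27 → word 0x9d456966
word = 0x9d456966 → little-endian bytes:
  [0]=0x66  [1]=0x69  [2]=0x45  [3]=0x9d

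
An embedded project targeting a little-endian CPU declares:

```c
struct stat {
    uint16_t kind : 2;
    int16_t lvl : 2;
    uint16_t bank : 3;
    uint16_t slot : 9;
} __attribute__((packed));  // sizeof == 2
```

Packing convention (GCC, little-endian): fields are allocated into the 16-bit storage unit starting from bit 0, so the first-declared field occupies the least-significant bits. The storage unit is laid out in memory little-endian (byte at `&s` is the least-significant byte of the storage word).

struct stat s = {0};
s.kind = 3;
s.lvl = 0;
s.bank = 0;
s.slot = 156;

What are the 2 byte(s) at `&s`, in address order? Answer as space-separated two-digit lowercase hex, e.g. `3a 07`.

03 4e

kind:2 = 3 → 0x3 << 0 → word 0x0003
lvl:2 = 0 → 0x0 << 2 → word 0x0003
bank:3 = 0 → 0x0 << 4 → word 0x0003
slot:9 = 156 → 0x9c << 7 → word 0x4e03
word = 0x4e03 → little-endian bytes:
  [0]=0x03  [1]=0x4e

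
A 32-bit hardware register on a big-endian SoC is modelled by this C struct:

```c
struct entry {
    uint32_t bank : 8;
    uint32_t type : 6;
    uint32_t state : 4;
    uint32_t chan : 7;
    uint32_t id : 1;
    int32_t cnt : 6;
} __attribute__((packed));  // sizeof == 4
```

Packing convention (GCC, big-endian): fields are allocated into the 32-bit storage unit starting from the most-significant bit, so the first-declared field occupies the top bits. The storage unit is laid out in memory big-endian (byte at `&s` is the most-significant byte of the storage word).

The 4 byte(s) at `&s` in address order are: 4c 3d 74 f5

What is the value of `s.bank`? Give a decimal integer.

76

[0]=0x4c [1]=0x3d [2]=0x74 [3]=0xf5 (big-endian) → word 0x4c3d74f5
bank:8 @ bit 24 → (0x4c3d74f5>>24)&0xff = 0x4c  ←
type:6 @ bit 18 → (0x4c3d74f5>>18)&0x3f = 0xf
state:4 @ bit 14 → (0x4c3d74f5>>14)&0xf = 0x5
chan:7 @ bit 7 → (0x4c3d74f5>>7)&0x7f = 0x69
id:1 @ bit 6 → (0x4c3d74f5>>6)&0x1 = 0x1
cnt:6 @ bit 0 → (0x4c3d74f5>>0)&0x3f = 0x35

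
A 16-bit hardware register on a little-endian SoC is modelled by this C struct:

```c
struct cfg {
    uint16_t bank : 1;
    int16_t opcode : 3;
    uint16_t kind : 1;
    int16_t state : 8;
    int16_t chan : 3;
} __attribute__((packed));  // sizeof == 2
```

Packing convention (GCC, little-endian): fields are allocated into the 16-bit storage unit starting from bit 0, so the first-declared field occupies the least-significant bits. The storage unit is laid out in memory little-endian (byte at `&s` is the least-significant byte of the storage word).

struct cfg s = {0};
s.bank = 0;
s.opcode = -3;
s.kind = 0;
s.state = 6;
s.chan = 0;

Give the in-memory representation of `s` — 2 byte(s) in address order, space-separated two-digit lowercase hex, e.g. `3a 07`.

ca 00

bank:1 = 0 → 0x0 << 0 → word 0x0000
opcode:3 = -3 → 0x5 << 1 → word 0x000a
kind:1 = 0 → 0x0 << 4 → word 0x000a
state:8 = 6 → 0x6 << 5 → word 0x00ca
chan:3 = 0 → 0x0 << 13 → word 0x00ca
word = 0x00ca → little-endian bytes:
  [0]=0xca  [1]=0x00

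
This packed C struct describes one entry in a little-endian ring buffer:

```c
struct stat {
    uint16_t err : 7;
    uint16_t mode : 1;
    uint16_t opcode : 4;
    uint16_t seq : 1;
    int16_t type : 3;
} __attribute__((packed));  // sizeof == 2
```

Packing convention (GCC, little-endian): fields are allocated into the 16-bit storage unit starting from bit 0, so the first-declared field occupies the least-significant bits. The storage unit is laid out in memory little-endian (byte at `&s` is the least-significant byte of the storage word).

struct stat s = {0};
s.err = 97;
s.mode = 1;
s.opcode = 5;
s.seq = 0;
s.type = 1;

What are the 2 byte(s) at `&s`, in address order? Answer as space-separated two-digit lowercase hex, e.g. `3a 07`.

e1 25

err:7 = 97 → 0x61 << 0 → word 0x0061
mode:1 = 1 → 0x1 << 7 → word 0x00e1
opcode:4 = 5 → 0x5 << 8 → word 0x05e1
seq:1 = 0 → 0x0 << 12 → word 0x05e1
type:3 = 1 → 0x1 << 13 → word 0x25e1
word = 0x25e1 → little-endian bytes:
  [0]=0xe1  [1]=0x25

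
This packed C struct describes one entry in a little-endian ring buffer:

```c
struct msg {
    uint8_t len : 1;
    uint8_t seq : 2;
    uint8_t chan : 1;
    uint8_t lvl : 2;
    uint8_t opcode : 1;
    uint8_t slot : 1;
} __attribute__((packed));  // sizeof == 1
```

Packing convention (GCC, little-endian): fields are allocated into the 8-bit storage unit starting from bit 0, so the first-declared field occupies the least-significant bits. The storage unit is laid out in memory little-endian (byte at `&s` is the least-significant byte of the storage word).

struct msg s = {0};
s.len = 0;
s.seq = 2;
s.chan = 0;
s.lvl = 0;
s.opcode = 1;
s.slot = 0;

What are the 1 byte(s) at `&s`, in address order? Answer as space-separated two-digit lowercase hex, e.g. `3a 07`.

44

[0+:1] len=0 & 0x1 = 0x0; word=0x00
[1+:2] seq=2 & 0x3 = 0x2; word=0x04
[3+:1] chan=0 & 0x1 = 0x0; word=0x04
[4+:2] lvl=0 & 0x3 = 0x0; word=0x04
[6+:1] opcode=1 & 0x1 = 0x1; word=0x44
[7+:1] slot=0 & 0x1 = 0x0; word=0x44
word = 0x44 → little-endian bytes:
  [0]=0x44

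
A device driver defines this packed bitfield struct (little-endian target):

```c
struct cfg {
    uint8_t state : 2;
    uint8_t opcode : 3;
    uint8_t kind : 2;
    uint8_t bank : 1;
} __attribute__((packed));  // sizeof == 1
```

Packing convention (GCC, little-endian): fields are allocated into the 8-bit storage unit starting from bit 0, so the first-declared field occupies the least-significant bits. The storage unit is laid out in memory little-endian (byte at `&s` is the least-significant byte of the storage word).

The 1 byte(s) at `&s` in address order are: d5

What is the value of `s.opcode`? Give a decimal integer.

[0]=0xd5 (little-endian) → word 0xd5
state [0+:2] = (word>>0) & 0x3 = 1
opcode [2+:3] = (word>>2) & 0x7 = 5  ←
kind [5+:2] = (word>>5) & 0x3 = 2
bank [7+:1] = (word>>7) & 0x1 = 1

5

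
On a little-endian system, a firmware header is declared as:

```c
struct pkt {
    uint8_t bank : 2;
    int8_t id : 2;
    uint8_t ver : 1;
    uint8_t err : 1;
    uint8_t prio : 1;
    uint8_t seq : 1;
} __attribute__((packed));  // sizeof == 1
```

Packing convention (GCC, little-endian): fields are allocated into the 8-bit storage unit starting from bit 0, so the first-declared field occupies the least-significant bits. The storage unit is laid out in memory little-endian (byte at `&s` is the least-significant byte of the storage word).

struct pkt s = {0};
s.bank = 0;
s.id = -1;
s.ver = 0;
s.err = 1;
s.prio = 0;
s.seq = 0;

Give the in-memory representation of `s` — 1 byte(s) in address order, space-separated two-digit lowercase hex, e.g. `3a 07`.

bank (2b) val=0 bits=0x0 at bit 0: 0x00
id (2b) val=-1 bits=0x3 at bit 2: 0x0c
ver (1b) val=0 bits=0x0 at bit 4: 0x0c
err (1b) val=1 bits=0x1 at bit 5: 0x2c
prio (1b) val=0 bits=0x0 at bit 6: 0x2c
seq (1b) val=0 bits=0x0 at bit 7: 0x2c
word = 0x2c → little-endian bytes:
  [0]=0x2c

2c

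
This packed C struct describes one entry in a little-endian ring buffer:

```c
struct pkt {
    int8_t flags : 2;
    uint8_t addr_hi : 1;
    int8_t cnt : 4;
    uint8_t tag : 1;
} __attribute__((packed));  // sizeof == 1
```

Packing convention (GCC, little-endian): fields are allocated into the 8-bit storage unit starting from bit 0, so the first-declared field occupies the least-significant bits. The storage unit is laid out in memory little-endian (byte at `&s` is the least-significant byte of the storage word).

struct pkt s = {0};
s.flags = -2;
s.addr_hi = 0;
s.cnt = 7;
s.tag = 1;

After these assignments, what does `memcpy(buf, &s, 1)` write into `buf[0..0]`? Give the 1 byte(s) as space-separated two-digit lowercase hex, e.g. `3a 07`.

ba

flags:2 = -2 → 0x2 << 0 → word 0x02
addr_hi:1 = 0 → 0x0 << 2 → word 0x02
cnt:4 = 7 → 0x7 << 3 → word 0x3a
tag:1 = 1 → 0x1 << 7 → word 0xba
word = 0xba → little-endian bytes:
  [0]=0xba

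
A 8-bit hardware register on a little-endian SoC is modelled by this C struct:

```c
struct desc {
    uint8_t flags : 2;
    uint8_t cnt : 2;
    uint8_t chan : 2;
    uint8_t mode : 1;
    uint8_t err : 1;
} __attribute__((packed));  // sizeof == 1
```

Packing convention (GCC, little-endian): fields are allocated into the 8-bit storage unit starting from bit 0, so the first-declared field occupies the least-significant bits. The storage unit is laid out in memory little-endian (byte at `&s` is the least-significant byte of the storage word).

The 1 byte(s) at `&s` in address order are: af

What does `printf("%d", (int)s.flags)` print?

[0]=0xaf (little-endian) → word 0xaf
flags:2 @ bit 0 → (0xaf>>0)&0x3 = 0x3  ←
cnt:2 @ bit 2 → (0xaf>>2)&0x3 = 0x3
chan:2 @ bit 4 → (0xaf>>4)&0x3 = 0x2
mode:1 @ bit 6 → (0xaf>>6)&0x1 = 0x0
err:1 @ bit 7 → (0xaf>>7)&0x1 = 0x1

3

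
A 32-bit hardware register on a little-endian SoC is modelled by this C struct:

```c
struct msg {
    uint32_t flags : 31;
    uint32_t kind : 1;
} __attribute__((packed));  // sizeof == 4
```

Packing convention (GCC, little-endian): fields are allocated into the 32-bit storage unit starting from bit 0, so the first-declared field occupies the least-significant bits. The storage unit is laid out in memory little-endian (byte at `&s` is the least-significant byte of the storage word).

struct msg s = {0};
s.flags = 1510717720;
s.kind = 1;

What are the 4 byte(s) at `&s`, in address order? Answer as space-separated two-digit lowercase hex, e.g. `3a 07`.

18 b9 0b da

flags (31b) val=1510717720 bits=0x5a0bb918 at bit 0: 0x5a0bb918
kind (1b) val=1 bits=0x1 at bit 31: 0xda0bb918
word = 0xda0bb918 → little-endian bytes:
  [0]=0x18  [1]=0xb9  [2]=0x0b  [3]=0xda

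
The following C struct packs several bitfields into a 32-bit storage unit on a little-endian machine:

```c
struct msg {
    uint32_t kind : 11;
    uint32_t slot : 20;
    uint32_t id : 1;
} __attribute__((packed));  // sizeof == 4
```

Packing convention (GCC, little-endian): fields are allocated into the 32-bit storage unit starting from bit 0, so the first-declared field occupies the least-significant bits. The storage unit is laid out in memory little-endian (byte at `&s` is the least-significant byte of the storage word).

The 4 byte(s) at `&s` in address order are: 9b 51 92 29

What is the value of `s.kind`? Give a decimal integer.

[0]=0x9b [1]=0x51 [2]=0x92 [3]=0x29 (little-endian) → word 0x2992519b
kind:11 @ bit 0 → (0x2992519b>>0)&0x7ff = 0x19b  ←
slot:20 @ bit 11 → (0x2992519b>>11)&0xfffff = 0x5324a
id:1 @ bit 31 → (0x2992519b>>31)&0x1 = 0x0

411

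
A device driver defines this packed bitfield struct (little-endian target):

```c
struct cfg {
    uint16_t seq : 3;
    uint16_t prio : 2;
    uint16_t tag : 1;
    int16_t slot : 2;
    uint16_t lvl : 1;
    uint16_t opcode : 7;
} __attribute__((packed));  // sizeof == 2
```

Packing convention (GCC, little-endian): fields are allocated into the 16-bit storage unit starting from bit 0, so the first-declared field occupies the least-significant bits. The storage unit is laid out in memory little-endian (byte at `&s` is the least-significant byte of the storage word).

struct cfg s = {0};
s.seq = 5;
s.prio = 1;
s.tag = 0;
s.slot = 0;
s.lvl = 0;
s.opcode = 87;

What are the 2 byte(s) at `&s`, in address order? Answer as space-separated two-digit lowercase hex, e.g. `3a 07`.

0d ae

[0+:3] seq=5 & 0x7 = 0x5; word=0x0005
[3+:2] prio=1 & 0x3 = 0x1; word=0x000d
[5+:1] tag=0 & 0x1 = 0x0; word=0x000d
[6+:2] slot=0 & 0x3 = 0x0; word=0x000d
[8+:1] lvl=0 & 0x1 = 0x0; word=0x000d
[9+:7] opcode=87 & 0x7f = 0x57; word=0xae0d
word = 0xae0d → little-endian bytes:
  [0]=0x0d  [1]=0xae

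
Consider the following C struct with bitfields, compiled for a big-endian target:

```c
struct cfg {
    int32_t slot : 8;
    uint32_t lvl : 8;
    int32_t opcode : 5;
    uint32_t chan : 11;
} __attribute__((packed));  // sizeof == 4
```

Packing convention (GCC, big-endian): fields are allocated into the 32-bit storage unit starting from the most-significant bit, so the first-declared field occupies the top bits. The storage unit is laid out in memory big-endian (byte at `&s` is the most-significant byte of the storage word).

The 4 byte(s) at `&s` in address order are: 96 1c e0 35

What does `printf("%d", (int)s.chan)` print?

53

[0]=0x96 [1]=0x1c [2]=0xe0 [3]=0x35 (big-endian) → word 0x961ce035
slot:8 @ bit 24 → (0x961ce035>>24)&0xff = 0x96
lvl:8 @ bit 16 → (0x961ce035>>16)&0xff = 0x1c
opcode:5 @ bit 11 → (0x961ce035>>11)&0x1f = 0x1c
chan:11 @ bit 0 → (0x961ce035>>0)&0x7ff = 0x35  ←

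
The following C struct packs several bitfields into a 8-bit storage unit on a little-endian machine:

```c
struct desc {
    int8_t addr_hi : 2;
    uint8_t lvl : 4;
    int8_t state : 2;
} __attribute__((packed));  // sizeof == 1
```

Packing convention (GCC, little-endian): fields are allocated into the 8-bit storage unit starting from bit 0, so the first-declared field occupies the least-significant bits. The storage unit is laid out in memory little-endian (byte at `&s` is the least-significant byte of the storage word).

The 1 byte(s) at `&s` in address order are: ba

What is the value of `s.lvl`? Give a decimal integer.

[0]=0xba (little-endian) → word 0xba
addr_hi:2 @ bit 0 → (0xba>>0)&0x3 = 0x2
lvl:4 @ bit 2 → (0xba>>2)&0xf = 0xe  ←
state:2 @ bit 6 → (0xba>>6)&0x3 = 0x2

14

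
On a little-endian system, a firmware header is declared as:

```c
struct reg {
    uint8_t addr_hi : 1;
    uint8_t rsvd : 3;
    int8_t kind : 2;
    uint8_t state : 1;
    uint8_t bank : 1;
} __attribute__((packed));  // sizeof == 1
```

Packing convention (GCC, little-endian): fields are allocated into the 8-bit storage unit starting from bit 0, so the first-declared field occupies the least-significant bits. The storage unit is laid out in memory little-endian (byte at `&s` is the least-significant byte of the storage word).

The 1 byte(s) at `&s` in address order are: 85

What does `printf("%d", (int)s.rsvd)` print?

[0]=0x85 (little-endian) → word 0x85
addr_hi:1 @ bit 0 → (0x85>>0)&0x1 = 0x1
rsvd:3 @ bit 1 → (0x85>>1)&0x7 = 0x2  ←
kind:2 @ bit 4 → (0x85>>4)&0x3 = 0x0
state:1 @ bit 6 → (0x85>>6)&0x1 = 0x0
bank:1 @ bit 7 → (0x85>>7)&0x1 = 0x1

2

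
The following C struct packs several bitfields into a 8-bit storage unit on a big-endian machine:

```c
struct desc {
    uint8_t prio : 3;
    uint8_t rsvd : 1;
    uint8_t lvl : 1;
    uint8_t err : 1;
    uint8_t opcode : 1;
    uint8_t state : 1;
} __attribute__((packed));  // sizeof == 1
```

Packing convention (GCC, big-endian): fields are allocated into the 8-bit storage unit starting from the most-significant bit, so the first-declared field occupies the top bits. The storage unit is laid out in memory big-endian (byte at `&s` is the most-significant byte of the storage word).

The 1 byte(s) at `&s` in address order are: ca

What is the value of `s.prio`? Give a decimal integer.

[0]=0xca (big-endian) → word 0xca
prio [5+:3] = (word>>5) & 0x7 = 6  ←
rsvd [4+:1] = (word>>4) & 0x1 = 0
lvl [3+:1] = (word>>3) & 0x1 = 1
err [2+:1] = (word>>2) & 0x1 = 0
opcode [1+:1] = (word>>1) & 0x1 = 1
state [0+:1] = (word>>0) & 0x1 = 0

6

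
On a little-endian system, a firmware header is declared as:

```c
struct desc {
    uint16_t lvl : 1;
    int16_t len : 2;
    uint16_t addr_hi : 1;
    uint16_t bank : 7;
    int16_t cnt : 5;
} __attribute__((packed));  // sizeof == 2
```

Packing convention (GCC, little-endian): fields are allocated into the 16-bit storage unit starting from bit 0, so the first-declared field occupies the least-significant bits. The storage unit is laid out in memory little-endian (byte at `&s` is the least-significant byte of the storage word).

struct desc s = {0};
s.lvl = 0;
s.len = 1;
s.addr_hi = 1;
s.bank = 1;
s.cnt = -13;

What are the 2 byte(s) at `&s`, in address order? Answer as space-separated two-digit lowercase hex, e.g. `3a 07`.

1a 98

lvl (1b) val=0 bits=0x0 at bit 0: 0x0000
len (2b) val=1 bits=0x1 at bit 1: 0x0002
addr_hi (1b) val=1 bits=0x1 at bit 3: 0x000a
bank (7b) val=1 bits=0x1 at bit 4: 0x001a
cnt (5b) val=-13 bits=0x13 at bit 11: 0x981a
word = 0x981a → little-endian bytes:
  [0]=0x1a  [1]=0x98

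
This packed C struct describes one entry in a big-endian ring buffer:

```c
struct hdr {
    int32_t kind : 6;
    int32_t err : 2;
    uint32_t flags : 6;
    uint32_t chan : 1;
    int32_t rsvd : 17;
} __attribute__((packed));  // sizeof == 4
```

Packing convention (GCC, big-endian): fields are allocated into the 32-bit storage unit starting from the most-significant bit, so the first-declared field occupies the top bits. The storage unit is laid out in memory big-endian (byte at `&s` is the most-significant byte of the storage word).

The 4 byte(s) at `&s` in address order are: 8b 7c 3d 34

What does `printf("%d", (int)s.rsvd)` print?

[0]=0x8b [1]=0x7c [2]=0x3d [3]=0x34 (big-endian) → word 0x8b7c3d34
kind [26+:6] = (word>>26) & 0x3f = 34
err [24+:2] = (word>>24) & 0x3 = 3
flags [18+:6] = (word>>18) & 0x3f = 31
chan [17+:1] = (word>>17) & 0x1 = 0
rsvd [0+:17] = (word>>0) & 0x1ffff = 15668  ←
rsvd signed 17b, MSB=0: value = 15668

15668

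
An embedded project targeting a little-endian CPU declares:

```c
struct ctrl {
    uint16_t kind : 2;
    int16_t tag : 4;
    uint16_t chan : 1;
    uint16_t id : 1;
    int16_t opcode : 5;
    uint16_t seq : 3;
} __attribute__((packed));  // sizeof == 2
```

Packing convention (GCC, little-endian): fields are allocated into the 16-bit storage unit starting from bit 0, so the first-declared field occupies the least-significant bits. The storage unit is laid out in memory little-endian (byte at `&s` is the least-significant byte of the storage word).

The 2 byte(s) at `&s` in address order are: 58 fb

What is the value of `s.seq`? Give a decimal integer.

7

[0]=0x58 [1]=0xfb (little-endian) → word 0xfb58
kind [0+:2] = (word>>0) & 0x3 = 0
tag [2+:4] = (word>>2) & 0xf = 6
chan [6+:1] = (word>>6) & 0x1 = 1
id [7+:1] = (word>>7) & 0x1 = 0
opcode [8+:5] = (word>>8) & 0x1f = 27
seq [13+:3] = (word>>13) & 0x7 = 7  ←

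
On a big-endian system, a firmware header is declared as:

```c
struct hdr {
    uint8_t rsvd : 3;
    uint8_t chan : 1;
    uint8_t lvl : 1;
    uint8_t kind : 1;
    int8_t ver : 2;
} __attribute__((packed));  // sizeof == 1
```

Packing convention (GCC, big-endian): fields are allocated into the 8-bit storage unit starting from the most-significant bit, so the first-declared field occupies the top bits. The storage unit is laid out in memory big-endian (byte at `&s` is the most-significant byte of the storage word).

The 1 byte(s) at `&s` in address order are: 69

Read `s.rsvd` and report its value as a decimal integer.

3

[0]=0x69 (big-endian) → word 0x69
rsvd:3 @ bit 5 → (0x69>>5)&0x7 = 0x3  ←
chan:1 @ bit 4 → (0x69>>4)&0x1 = 0x0
lvl:1 @ bit 3 → (0x69>>3)&0x1 = 0x1
kind:1 @ bit 2 → (0x69>>2)&0x1 = 0x0
ver:2 @ bit 0 → (0x69>>0)&0x3 = 0x1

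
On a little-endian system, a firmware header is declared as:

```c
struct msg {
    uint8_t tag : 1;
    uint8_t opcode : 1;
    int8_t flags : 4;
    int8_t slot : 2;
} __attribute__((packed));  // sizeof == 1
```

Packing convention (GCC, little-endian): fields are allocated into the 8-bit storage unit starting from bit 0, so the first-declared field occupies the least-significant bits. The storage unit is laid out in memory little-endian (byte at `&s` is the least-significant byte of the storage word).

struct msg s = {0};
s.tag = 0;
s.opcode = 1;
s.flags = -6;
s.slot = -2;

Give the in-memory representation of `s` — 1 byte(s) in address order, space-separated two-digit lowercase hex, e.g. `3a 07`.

tag (1b) val=0 bits=0x0 at bit 0: 0x00
opcode (1b) val=1 bits=0x1 at bit 1: 0x02
flags (4b) val=-6 bits=0xa at bit 2: 0x2a
slot (2b) val=-2 bits=0x2 at bit 6: 0xaa
word = 0xaa → little-endian bytes:
  [0]=0xaa

aa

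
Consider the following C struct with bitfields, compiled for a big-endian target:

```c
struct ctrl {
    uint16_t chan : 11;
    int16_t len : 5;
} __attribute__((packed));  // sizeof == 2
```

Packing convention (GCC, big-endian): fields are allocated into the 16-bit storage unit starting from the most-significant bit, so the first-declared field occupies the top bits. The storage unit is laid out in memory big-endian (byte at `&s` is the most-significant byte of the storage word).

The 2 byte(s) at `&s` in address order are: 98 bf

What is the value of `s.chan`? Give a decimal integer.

[0]=0x98 [1]=0xbf (big-endian) → word 0x98bf
chan:11 @ bit 5 → (0x98bf>>5)&0x7ff = 0x4c5  ←
len:5 @ bit 0 → (0x98bf>>0)&0x1f = 0x1f

1221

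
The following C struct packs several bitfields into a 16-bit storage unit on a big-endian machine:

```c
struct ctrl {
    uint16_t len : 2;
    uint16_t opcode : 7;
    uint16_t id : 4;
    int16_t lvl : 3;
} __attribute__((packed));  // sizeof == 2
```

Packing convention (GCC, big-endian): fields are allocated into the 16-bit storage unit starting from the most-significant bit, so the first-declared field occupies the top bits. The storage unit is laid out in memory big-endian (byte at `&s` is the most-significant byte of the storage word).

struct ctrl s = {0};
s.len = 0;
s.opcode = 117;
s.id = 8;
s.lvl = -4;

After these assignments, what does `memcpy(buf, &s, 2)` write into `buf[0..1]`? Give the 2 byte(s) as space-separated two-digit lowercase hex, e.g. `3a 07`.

len (2b) val=0 bits=0x0 at bit 14: 0x0000
opcode (7b) val=117 bits=0x75 at bit 7: 0x3a80
id (4b) val=8 bits=0x8 at bit 3: 0x3ac0
lvl (3b) val=-4 bits=0x4 at bit 0: 0x3ac4
word = 0x3ac4 → big-endian bytes:
  [0]=0x3a  [1]=0xc4

3a c4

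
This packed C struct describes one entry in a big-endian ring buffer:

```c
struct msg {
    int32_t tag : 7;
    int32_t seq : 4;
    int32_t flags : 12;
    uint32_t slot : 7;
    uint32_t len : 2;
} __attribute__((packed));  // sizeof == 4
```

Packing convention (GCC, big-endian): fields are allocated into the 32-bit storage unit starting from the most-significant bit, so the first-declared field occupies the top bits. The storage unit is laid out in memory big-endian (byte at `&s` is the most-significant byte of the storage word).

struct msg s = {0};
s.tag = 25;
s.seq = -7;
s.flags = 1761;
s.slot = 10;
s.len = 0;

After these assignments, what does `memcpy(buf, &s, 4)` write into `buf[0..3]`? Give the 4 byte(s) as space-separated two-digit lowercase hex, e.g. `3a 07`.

tag (7b) val=25 bits=0x19 at bit 25: 0x32000000
seq (4b) val=-7 bits=0x9 at bit 21: 0x33200000
flags (12b) val=1761 bits=0x6e1 at bit 9: 0x332dc200
slot (7b) val=10 bits=0xa at bit 2: 0x332dc228
len (2b) val=0 bits=0x0 at bit 0: 0x332dc228
word = 0x332dc228 → big-endian bytes:
  [0]=0x33  [1]=0x2d  [2]=0xc2  [3]=0x28

33 2d c2 28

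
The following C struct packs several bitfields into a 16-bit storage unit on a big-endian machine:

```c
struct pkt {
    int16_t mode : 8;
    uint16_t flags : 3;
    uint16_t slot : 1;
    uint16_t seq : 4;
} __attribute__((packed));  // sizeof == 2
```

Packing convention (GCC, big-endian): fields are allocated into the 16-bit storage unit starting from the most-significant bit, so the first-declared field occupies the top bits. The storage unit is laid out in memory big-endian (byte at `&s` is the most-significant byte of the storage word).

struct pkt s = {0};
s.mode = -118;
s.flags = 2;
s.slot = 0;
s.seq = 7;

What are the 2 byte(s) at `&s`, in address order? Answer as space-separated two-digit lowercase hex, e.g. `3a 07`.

mode (8b) val=-118 bits=0x8a at bit 8: 0x8a00
flags (3b) val=2 bits=0x2 at bit 5: 0x8a40
slot (1b) val=0 bits=0x0 at bit 4: 0x8a40
seq (4b) val=7 bits=0x7 at bit 0: 0x8a47
word = 0x8a47 → big-endian bytes:
  [0]=0x8a  [1]=0x47

8a 47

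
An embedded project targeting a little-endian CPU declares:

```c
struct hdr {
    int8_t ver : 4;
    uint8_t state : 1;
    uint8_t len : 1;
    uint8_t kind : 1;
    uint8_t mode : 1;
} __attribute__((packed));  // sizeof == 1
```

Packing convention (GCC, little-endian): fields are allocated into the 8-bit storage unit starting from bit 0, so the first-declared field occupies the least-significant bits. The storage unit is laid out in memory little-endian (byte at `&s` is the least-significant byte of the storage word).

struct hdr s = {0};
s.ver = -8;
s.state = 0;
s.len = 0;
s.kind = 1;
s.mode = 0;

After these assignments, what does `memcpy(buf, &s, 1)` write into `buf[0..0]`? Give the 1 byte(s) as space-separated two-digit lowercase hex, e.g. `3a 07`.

48

[0+:4] ver=-8 & 0xf = 0x8; word=0x08
[4+:1] state=0 & 0x1 = 0x0; word=0x08
[5+:1] len=0 & 0x1 = 0x0; word=0x08
[6+:1] kind=1 & 0x1 = 0x1; word=0x48
[7+:1] mode=0 & 0x1 = 0x0; word=0x48
word = 0x48 → little-endian bytes:
  [0]=0x48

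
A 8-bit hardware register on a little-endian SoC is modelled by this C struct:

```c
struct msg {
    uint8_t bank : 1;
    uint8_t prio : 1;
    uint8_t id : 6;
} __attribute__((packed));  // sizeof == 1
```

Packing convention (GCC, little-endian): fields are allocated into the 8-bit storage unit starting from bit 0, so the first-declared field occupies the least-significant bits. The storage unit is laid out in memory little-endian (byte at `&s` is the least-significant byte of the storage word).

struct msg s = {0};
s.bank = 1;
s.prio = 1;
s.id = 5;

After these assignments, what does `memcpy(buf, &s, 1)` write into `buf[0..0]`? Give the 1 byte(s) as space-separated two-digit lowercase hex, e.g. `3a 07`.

17

bank (1b) val=1 bits=0x1 at bit 0: 0x01
prio (1b) val=1 bits=0x1 at bit 1: 0x03
id (6b) val=5 bits=0x5 at bit 2: 0x17
word = 0x17 → little-endian bytes:
  [0]=0x17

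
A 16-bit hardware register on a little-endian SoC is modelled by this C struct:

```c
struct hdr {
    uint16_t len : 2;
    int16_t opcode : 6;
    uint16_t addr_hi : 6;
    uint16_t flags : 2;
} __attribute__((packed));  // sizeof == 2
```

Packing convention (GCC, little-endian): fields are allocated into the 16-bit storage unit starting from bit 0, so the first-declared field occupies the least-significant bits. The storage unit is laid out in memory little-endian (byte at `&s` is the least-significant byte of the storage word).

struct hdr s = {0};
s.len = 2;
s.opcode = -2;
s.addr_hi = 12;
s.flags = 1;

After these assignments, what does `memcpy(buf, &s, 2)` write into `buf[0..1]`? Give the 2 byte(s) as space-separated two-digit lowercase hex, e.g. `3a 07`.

len:2 = 2 → 0x2 << 0 → word 0x0002
opcode:6 = -2 → 0x3e << 2 → word 0x00fa
addr_hi:6 = 12 → 0xc << 8 → word 0x0cfa
flags:2 = 1 → 0x1 << 14 → word 0x4cfa
word = 0x4cfa → little-endian bytes:
  [0]=0xfa  [1]=0x4c

fa 4c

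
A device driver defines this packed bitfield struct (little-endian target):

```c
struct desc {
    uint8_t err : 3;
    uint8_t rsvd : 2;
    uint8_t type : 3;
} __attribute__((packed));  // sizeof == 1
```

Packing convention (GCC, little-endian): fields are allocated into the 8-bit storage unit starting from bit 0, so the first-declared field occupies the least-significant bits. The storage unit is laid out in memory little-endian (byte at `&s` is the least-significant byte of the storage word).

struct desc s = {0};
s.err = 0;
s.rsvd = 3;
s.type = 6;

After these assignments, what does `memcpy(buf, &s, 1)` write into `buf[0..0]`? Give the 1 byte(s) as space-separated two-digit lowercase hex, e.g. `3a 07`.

d8

err (3b) val=0 bits=0x0 at bit 0: 0x00
rsvd (2b) val=3 bits=0x3 at bit 3: 0x18
type (3b) val=6 bits=0x6 at bit 5: 0xd8
word = 0xd8 → little-endian bytes:
  [0]=0xd8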